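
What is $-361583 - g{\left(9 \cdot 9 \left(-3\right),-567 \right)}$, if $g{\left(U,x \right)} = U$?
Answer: $-361340$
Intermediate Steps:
$-361583 - g{\left(9 \cdot 9 \left(-3\right),-567 \right)} = -361583 - 9 \cdot 9 \left(-3\right) = -361583 - 81 \left(-3\right) = -361583 - -243 = -361583 + 243 = -361340$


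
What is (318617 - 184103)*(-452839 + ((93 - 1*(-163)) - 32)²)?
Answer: -54163810782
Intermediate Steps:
(318617 - 184103)*(-452839 + ((93 - 1*(-163)) - 32)²) = 134514*(-452839 + ((93 + 163) - 32)²) = 134514*(-452839 + (256 - 32)²) = 134514*(-452839 + 224²) = 134514*(-452839 + 50176) = 134514*(-402663) = -54163810782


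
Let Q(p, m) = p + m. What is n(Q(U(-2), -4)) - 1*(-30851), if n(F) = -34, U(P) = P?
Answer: 30817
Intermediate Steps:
Q(p, m) = m + p
n(Q(U(-2), -4)) - 1*(-30851) = -34 - 1*(-30851) = -34 + 30851 = 30817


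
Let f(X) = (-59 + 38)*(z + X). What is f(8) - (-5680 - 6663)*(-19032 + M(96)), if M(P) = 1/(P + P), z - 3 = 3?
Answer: -45103143497/192 ≈ -2.3491e+8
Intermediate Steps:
z = 6 (z = 3 + 3 = 6)
f(X) = -126 - 21*X (f(X) = (-59 + 38)*(6 + X) = -21*(6 + X) = -126 - 21*X)
M(P) = 1/(2*P)
f(8) - (-5680 - 6663)*(-19032 + M(96)) = (-126 - 21*8) - (-5680 - 6663)*(-19032 + (½)/96) = (-126 - 168) - (-12343)*(-19032 + (½)*(1/96)) = -294 - (-12343)*(-19032 + 1/192) = -294 - (-12343)*(-3654143)/192 = -294 - 1*45103087049/192 = -294 - 45103087049/192 = -45103143497/192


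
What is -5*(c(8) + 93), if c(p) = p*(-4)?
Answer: -305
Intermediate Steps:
c(p) = -4*p
-5*(c(8) + 93) = -5*(-4*8 + 93) = -5*(-32 + 93) = -5*61 = -305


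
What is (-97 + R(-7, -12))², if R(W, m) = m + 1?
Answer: 11664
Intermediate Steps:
R(W, m) = 1 + m
(-97 + R(-7, -12))² = (-97 + (1 - 12))² = (-97 - 11)² = (-108)² = 11664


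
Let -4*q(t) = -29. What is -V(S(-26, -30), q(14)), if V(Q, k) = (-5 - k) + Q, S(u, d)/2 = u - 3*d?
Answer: -463/4 ≈ -115.75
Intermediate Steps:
q(t) = 29/4 (q(t) = -1/4*(-29) = 29/4)
S(u, d) = -6*d + 2*u (S(u, d) = 2*(u - 3*d) = -6*d + 2*u)
V(Q, k) = -5 + Q - k
-V(S(-26, -30), q(14)) = -(-5 + (-6*(-30) + 2*(-26)) - 1*29/4) = -(-5 + (180 - 52) - 29/4) = -(-5 + 128 - 29/4) = -1*463/4 = -463/4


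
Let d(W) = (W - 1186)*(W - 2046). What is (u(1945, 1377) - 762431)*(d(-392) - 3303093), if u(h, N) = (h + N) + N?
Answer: -412260006972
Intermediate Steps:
d(W) = (-2046 + W)*(-1186 + W) (d(W) = (-1186 + W)*(-2046 + W) = (-2046 + W)*(-1186 + W))
u(h, N) = h + 2*N (u(h, N) = (N + h) + N = h + 2*N)
(u(1945, 1377) - 762431)*(d(-392) - 3303093) = ((1945 + 2*1377) - 762431)*((2426556 + (-392)**2 - 3232*(-392)) - 3303093) = ((1945 + 2754) - 762431)*((2426556 + 153664 + 1266944) - 3303093) = (4699 - 762431)*(3847164 - 3303093) = -757732*544071 = -412260006972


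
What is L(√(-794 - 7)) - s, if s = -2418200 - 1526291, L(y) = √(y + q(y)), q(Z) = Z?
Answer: 3944491 + √6*89^(¼)*√I ≈ 3.9445e+6 + 5.32*I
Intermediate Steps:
L(y) = √2*√y (L(y) = √(y + y) = √(2*y) = √2*√y)
s = -3944491
L(√(-794 - 7)) - s = √2*√(√(-794 - 7)) - 1*(-3944491) = √2*√(√(-801)) + 3944491 = √2*√(3*I*√89) + 3944491 = √2*(√3*89^(¼)*√I) + 3944491 = √6*89^(¼)*√I + 3944491 = 3944491 + √6*89^(¼)*√I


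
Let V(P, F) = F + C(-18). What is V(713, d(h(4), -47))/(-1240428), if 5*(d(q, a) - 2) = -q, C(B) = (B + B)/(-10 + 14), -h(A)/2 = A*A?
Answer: 1/2067380 ≈ 4.8370e-7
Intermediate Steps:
h(A) = -2*A² (h(A) = -2*A*A = -2*A²)
C(B) = B/2 (C(B) = (2*B)/4 = (2*B)*(¼) = B/2)
d(q, a) = 2 - q/5 (d(q, a) = 2 + (-q)/5 = 2 - q/5)
V(P, F) = -9 + F (V(P, F) = F + (½)*(-18) = F - 9 = -9 + F)
V(713, d(h(4), -47))/(-1240428) = (-9 + (2 - (-2)*4²/5))/(-1240428) = (-9 + (2 - (-2)*16/5))*(-1/1240428) = (-9 + (2 - ⅕*(-32)))*(-1/1240428) = (-9 + (2 + 32/5))*(-1/1240428) = (-9 + 42/5)*(-1/1240428) = -⅗*(-1/1240428) = 1/2067380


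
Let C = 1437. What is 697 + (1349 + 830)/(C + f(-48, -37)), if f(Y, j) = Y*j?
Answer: 2241640/3213 ≈ 697.68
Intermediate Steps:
697 + (1349 + 830)/(C + f(-48, -37)) = 697 + (1349 + 830)/(1437 - 48*(-37)) = 697 + 2179/(1437 + 1776) = 697 + 2179/3213 = 2241640/3213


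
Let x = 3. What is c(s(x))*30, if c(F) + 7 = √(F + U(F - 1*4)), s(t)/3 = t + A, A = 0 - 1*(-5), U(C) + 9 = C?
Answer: -210 + 30*√35 ≈ -32.518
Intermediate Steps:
U(C) = -9 + C
A = 5 (A = 0 + 5 = 5)
s(t) = 15 + 3*t (s(t) = 3*(t + 5) = 3*(5 + t) = 15 + 3*t)
c(F) = -7 + √(-13 + 2*F) (c(F) = -7 + √(F + (-9 + (F - 1*4))) = -7 + √(F + (-9 + (F - 4))) = -7 + √(F + (-9 + (-4 + F))) = -7 + √(F + (-13 + F)) = -7 + √(-13 + 2*F))
c(s(x))*30 = (-7 + √(-13 + 2*(15 + 3*3)))*30 = (-7 + √(-13 + 2*(15 + 9)))*30 = (-7 + √(-13 + 2*24))*30 = (-7 + √(-13 + 48))*30 = (-7 + √35)*30 = -210 + 30*√35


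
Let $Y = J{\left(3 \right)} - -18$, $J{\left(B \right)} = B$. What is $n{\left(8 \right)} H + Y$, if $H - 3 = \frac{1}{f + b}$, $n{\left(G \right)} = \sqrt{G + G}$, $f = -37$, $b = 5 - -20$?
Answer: $\frac{98}{3} \approx 32.667$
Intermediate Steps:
$b = 25$ ($b = 5 + 20 = 25$)
$Y = 21$ ($Y = 3 - -18 = 3 + 18 = 21$)
$n{\left(G \right)} = \sqrt{2} \sqrt{G}$ ($n{\left(G \right)} = \sqrt{2 G} = \sqrt{2} \sqrt{G}$)
$H = \frac{35}{12}$ ($H = 3 + \frac{1}{-37 + 25} = 3 + \frac{1}{-12} = 3 - \frac{1}{12} = \frac{35}{12} \approx 2.9167$)
$n{\left(8 \right)} H + Y = \sqrt{2} \sqrt{8} \cdot \frac{35}{12} + 21 = \sqrt{2} \cdot 2 \sqrt{2} \cdot \frac{35}{12} + 21 = 4 \cdot \frac{35}{12} + 21 = \frac{35}{3} + 21 = \frac{98}{3}$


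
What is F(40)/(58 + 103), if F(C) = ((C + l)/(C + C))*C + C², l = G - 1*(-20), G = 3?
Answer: 3263/322 ≈ 10.134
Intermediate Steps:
l = 23 (l = 3 - 1*(-20) = 3 + 20 = 23)
F(C) = 23/2 + C² + C/2 (F(C) = ((C + 23)/(C + C))*C + C² = ((23 + C)/((2*C)))*C + C² = ((23 + C)*(1/(2*C)))*C + C² = ((23 + C)/(2*C))*C + C² = (23/2 + C/2) + C² = 23/2 + C² + C/2)
F(40)/(58 + 103) = (23/2 + 40² + (½)*40)/(58 + 103) = (23/2 + 1600 + 20)/161 = (3263/2)*(1/161) = 3263/322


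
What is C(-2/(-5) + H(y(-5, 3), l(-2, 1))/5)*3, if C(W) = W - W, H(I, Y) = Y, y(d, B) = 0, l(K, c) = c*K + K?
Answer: 0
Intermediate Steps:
l(K, c) = K + K*c (l(K, c) = K*c + K = K + K*c)
C(W) = 0
C(-2/(-5) + H(y(-5, 3), l(-2, 1))/5)*3 = 0*3 = 0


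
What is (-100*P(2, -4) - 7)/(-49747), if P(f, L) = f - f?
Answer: 7/49747 ≈ 0.00014071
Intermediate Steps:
P(f, L) = 0
(-100*P(2, -4) - 7)/(-49747) = (-100*0 - 7)/(-49747) = (0 - 7)*(-1/49747) = -7*(-1/49747) = 7/49747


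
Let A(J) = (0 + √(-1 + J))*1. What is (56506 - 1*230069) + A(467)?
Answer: -173563 + √466 ≈ -1.7354e+5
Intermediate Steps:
A(J) = √(-1 + J) (A(J) = √(-1 + J)*1 = √(-1 + J))
(56506 - 1*230069) + A(467) = (56506 - 1*230069) + √(-1 + 467) = (56506 - 230069) + √466 = -173563 + √466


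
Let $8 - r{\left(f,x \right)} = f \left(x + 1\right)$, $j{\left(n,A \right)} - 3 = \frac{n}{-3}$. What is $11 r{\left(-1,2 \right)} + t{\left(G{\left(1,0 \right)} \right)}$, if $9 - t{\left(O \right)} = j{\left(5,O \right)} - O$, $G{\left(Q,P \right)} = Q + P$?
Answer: $\frac{389}{3} \approx 129.67$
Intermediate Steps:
$j{\left(n,A \right)} = 3 - \frac{n}{3}$ ($j{\left(n,A \right)} = 3 + \frac{n}{-3} = 3 + n \left(- \frac{1}{3}\right) = 3 - \frac{n}{3}$)
$G{\left(Q,P \right)} = P + Q$
$r{\left(f,x \right)} = 8 - f \left(1 + x\right)$ ($r{\left(f,x \right)} = 8 - f \left(x + 1\right) = 8 - f \left(1 + x\right)$)
$t{\left(O \right)} = \frac{23}{3} + O$ ($t{\left(O \right)} = 9 - \left(\left(3 - \frac{5}{3}\right) - O\right) = 9 - \left(\frac{4}{3} - O\right) = 9 + \left(- \frac{4}{3} + O\right) = \frac{23}{3} + O$)
$11 r{\left(-1,2 \right)} + t{\left(G{\left(1,0 \right)} \right)} = 11 \left(8 - -1 - \left(-1\right) 2\right) + \left(\frac{23}{3} + \left(0 + 1\right)\right) = 11 \left(8 + 1 + 2\right) + \left(\frac{23}{3} + 1\right) = 11 \cdot 11 + \frac{26}{3} = 121 + \frac{26}{3} = \frac{389}{3}$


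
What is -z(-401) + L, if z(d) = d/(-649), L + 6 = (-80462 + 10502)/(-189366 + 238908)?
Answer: -43031155/5358793 ≈ -8.0300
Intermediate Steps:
L = -61202/8257 (L = -6 + (-80462 + 10502)/(-189366 + 238908) = -6 - 69960/49542 = -6 - 69960*1/49542 = -6 - 11660/8257 = -61202/8257 ≈ -7.4121)
z(d) = -d/649 (z(d) = d*(-1/649) = -d/649)
-z(-401) + L = -(-1)*(-401)/649 - 61202/8257 = -1*401/649 - 61202/8257 = -401/649 - 61202/8257 = -43031155/5358793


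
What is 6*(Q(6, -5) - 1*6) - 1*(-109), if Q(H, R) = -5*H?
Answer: -107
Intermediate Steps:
6*(Q(6, -5) - 1*6) - 1*(-109) = 6*(-5*6 - 1*6) - 1*(-109) = 6*(-30 - 6) + 109 = 6*(-36) + 109 = -216 + 109 = -107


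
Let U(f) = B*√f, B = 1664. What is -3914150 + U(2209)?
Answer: -3835942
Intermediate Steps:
U(f) = 1664*√f
-3914150 + U(2209) = -3914150 + 1664*√2209 = -3914150 + 1664*47 = -3914150 + 78208 = -3835942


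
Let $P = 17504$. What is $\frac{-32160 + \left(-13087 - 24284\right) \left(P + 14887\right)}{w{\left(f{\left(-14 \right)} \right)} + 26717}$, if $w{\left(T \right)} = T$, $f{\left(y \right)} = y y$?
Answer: $- \frac{403505407}{8971} \approx -44979.0$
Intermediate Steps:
$f{\left(y \right)} = y^{2}$
$\frac{-32160 + \left(-13087 - 24284\right) \left(P + 14887\right)}{w{\left(f{\left(-14 \right)} \right)} + 26717} = \frac{-32160 + \left(-13087 - 24284\right) \left(17504 + 14887\right)}{\left(-14\right)^{2} + 26717} = \frac{-32160 - 1210484061}{196 + 26717} = \frac{-32160 - 1210484061}{26913} = \left(-1210516221\right) \frac{1}{26913} = - \frac{403505407}{8971}$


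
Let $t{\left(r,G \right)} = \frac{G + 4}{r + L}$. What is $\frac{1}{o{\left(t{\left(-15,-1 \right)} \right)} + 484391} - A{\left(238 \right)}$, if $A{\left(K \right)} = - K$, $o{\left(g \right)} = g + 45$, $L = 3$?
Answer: $\frac{461182838}{1937743} \approx 238.0$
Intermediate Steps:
$t{\left(r,G \right)} = \frac{4 + G}{3 + r}$ ($t{\left(r,G \right)} = \frac{G + 4}{r + 3} = \frac{4 + G}{3 + r}$)
$o{\left(g \right)} = 45 + g$
$\frac{1}{o{\left(t{\left(-15,-1 \right)} \right)} + 484391} - A{\left(238 \right)} = \frac{1}{\left(45 + \frac{4 - 1}{3 - 15}\right) + 484391} - \left(-1\right) 238 = \frac{1}{\left(45 + \frac{1}{-12} \cdot 3\right) + 484391} - -238 = \frac{1}{\left(45 - \frac{1}{4}\right) + 484391} + 238 = \frac{1}{\frac{179}{4} + 484391} + 238 = \frac{1}{\frac{1937743}{4}} + 238 = \frac{4}{1937743} + 238 = \frac{461182838}{1937743}$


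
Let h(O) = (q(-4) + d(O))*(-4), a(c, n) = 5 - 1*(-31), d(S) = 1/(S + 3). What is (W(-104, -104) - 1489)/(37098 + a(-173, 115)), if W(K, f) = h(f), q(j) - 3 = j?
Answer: -149981/3750534 ≈ -0.039989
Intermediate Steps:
q(j) = 3 + j
d(S) = 1/(3 + S)
a(c, n) = 36 (a(c, n) = 5 + 31 = 36)
h(O) = 4 - 4/(3 + O) (h(O) = ((3 - 4) + 1/(3 + O))*(-4) = (-1 + 1/(3 + O))*(-4) = 4 - 4/(3 + O))
W(K, f) = 4*(2 + f)/(3 + f)
(W(-104, -104) - 1489)/(37098 + a(-173, 115)) = (4*(2 - 104)/(3 - 104) - 1489)/(37098 + 36) = (4*(-102)/(-101) - 1489)/37134 = (4*(-1/101)*(-102) - 1489)*(1/37134) = (408/101 - 1489)*(1/37134) = -149981/101*1/37134 = -149981/3750534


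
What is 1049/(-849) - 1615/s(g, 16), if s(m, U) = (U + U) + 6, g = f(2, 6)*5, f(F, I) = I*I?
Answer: -74263/1698 ≈ -43.736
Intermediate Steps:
f(F, I) = I**2
g = 180 (g = 6**2*5 = 36*5 = 180)
s(m, U) = 6 + 2*U (s(m, U) = 2*U + 6 = 6 + 2*U)
1049/(-849) - 1615/s(g, 16) = 1049/(-849) - 1615/(6 + 2*16) = 1049*(-1/849) - 1615/(6 + 32) = -1049/849 - 1615/38 = -1049/849 - 1615*1/38 = -1049/849 - 85/2 = -74263/1698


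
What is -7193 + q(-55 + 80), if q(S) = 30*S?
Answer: -6443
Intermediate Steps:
-7193 + q(-55 + 80) = -7193 + 30*(-55 + 80) = -7193 + 30*25 = -7193 + 750 = -6443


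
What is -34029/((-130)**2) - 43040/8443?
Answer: -1014682847/142686700 ≈ -7.1113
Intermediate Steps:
-34029/((-130)**2) - 43040/8443 = -34029/16900 - 43040*1/8443 = -34029*1/16900 - 43040/8443 = -34029/16900 - 43040/8443 = -1014682847/142686700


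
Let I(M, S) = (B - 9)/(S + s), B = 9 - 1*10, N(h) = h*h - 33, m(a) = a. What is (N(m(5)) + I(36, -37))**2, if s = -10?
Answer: 133956/2209 ≈ 60.641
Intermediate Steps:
N(h) = -33 + h**2 (N(h) = h**2 - 33 = -33 + h**2)
B = -1 (B = 9 - 10 = -1)
I(M, S) = -10/(-10 + S) (I(M, S) = (-1 - 9)/(S - 10) = -10/(-10 + S))
(N(m(5)) + I(36, -37))**2 = ((-33 + 5**2) - 10/(-10 - 37))**2 = ((-33 + 25) - 10/(-47))**2 = (-8 - 10*(-1/47))**2 = (-8 + 10/47)**2 = (-366/47)**2 = 133956/2209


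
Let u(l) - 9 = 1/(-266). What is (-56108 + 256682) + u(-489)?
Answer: 53355077/266 ≈ 2.0058e+5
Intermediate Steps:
u(l) = 2393/266 (u(l) = 9 + 1/(-266) = 9 - 1/266 = 2393/266)
(-56108 + 256682) + u(-489) = (-56108 + 256682) + 2393/266 = 200574 + 2393/266 = 53355077/266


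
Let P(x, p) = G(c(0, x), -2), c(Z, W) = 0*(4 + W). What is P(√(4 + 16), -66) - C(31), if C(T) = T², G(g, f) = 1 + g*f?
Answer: -960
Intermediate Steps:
c(Z, W) = 0
G(g, f) = 1 + f*g
P(x, p) = 1 (P(x, p) = 1 - 2*0 = 1 + 0 = 1)
P(√(4 + 16), -66) - C(31) = 1 - 1*31² = 1 - 1*961 = 1 - 961 = -960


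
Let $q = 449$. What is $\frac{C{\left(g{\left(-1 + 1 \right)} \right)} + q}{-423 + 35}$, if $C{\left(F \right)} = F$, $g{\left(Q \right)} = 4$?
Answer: $- \frac{453}{388} \approx -1.1675$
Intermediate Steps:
$\frac{C{\left(g{\left(-1 + 1 \right)} \right)} + q}{-423 + 35} = \frac{4 + 449}{-423 + 35} = \frac{453}{-388} = 453 \left(- \frac{1}{388}\right) = - \frac{453}{388}$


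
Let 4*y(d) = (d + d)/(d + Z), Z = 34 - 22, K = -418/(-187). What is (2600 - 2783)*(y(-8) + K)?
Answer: -3843/17 ≈ -226.06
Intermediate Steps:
K = 38/17 (K = -418*(-1/187) = 38/17 ≈ 2.2353)
Z = 12
y(d) = d/(2*(12 + d)) (y(d) = ((d + d)/(d + 12))/4 = ((2*d)/(12 + d))/4 = (2*d/(12 + d))/4 = d/(2*(12 + d)))
(2600 - 2783)*(y(-8) + K) = (2600 - 2783)*((1/2)*(-8)/(12 - 8) + 38/17) = -183*((1/2)*(-8)/4 + 38/17) = -183*((1/2)*(-8)*(1/4) + 38/17) = -183*(-1 + 38/17) = -183*21/17 = -3843/17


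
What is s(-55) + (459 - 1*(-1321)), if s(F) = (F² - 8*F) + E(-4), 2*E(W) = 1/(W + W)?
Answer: 83919/16 ≈ 5244.9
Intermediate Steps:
E(W) = 1/(4*W) (E(W) = 1/(2*(W + W)) = 1/(2*((2*W))) = (1/(2*W))/2 = 1/(4*W))
s(F) = -1/16 + F² - 8*F (s(F) = (F² - 8*F) + (¼)/(-4) = (F² - 8*F) + (¼)*(-¼) = (F² - 8*F) - 1/16 = -1/16 + F² - 8*F)
s(-55) + (459 - 1*(-1321)) = (-1/16 + (-55)² - 8*(-55)) + (459 - 1*(-1321)) = (-1/16 + 3025 + 440) + (459 + 1321) = 55439/16 + 1780 = 83919/16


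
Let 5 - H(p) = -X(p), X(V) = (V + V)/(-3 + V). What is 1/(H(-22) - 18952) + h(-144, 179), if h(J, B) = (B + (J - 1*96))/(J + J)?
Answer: 9628097/45468576 ≈ 0.21175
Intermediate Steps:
X(V) = 2*V/(-3 + V) (X(V) = (2*V)/(-3 + V) = 2*V/(-3 + V))
H(p) = 5 + 2*p/(-3 + p) (H(p) = 5 - (-1)*2*p/(-3 + p) = 5 - (-2)*p/(-3 + p) = 5 + 2*p/(-3 + p))
h(J, B) = (-96 + B + J)/(2*J) (h(J, B) = (B + (J - 96))/((2*J)) = (B + (-96 + J))*(1/(2*J)) = (-96 + B + J)*(1/(2*J)) = (-96 + B + J)/(2*J))
1/(H(-22) - 18952) + h(-144, 179) = 1/((-15 + 7*(-22))/(-3 - 22) - 18952) + (½)*(-96 + 179 - 144)/(-144) = 1/((-15 - 154)/(-25) - 18952) + (½)*(-1/144)*(-61) = 1/(-1/25*(-169) - 18952) + 61/288 = 1/(169/25 - 18952) + 61/288 = 1/(-473631/25) + 61/288 = -25/473631 + 61/288 = 9628097/45468576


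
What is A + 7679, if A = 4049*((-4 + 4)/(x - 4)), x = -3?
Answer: 7679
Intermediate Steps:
A = 0 (A = 4049*((-4 + 4)/(-3 - 4)) = 4049*(0/(-7)) = 4049*(0*(-⅐)) = 4049*0 = 0)
A + 7679 = 0 + 7679 = 7679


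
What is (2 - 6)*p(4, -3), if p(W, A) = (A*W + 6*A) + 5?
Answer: 100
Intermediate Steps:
p(W, A) = 5 + 6*A + A*W (p(W, A) = (6*A + A*W) + 5 = 5 + 6*A + A*W)
(2 - 6)*p(4, -3) = (2 - 6)*(5 + 6*(-3) - 3*4) = -4*(5 - 18 - 12) = -4*(-25) = 100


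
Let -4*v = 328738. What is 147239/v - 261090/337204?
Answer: -71107130861/27712942138 ≈ -2.5658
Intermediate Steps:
v = -164369/2 (v = -¼*328738 = -164369/2 ≈ -82185.)
147239/v - 261090/337204 = 147239/(-164369/2) - 261090/337204 = 147239*(-2/164369) - 261090*1/337204 = -294478/164369 - 130545/168602 = -71107130861/27712942138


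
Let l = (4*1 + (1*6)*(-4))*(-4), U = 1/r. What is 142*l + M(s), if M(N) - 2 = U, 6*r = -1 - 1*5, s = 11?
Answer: 11361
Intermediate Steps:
r = -1 (r = (-1 - 1*5)/6 = (-1 - 5)/6 = (1/6)*(-6) = -1)
U = -1 (U = 1/(-1) = -1)
l = 80 (l = (4 + 6*(-4))*(-4) = (4 - 24)*(-4) = -20*(-4) = 80)
M(N) = 1 (M(N) = 2 - 1 = 1)
142*l + M(s) = 142*80 + 1 = 11360 + 1 = 11361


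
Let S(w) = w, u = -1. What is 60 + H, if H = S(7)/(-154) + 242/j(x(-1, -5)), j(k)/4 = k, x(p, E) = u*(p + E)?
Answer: 9245/132 ≈ 70.038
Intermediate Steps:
x(p, E) = -E - p (x(p, E) = -(p + E) = -(E + p) = -E - p)
j(k) = 4*k
H = 1325/132 (H = 7/(-154) + 242/((4*(-1*(-5) - 1*(-1)))) = 7*(-1/154) + 242/((4*(5 + 1))) = -1/22 + 242/((4*6)) = -1/22 + 242/24 = -1/22 + 242*(1/24) = -1/22 + 121/12 = 1325/132 ≈ 10.038)
60 + H = 60 + 1325/132 = 9245/132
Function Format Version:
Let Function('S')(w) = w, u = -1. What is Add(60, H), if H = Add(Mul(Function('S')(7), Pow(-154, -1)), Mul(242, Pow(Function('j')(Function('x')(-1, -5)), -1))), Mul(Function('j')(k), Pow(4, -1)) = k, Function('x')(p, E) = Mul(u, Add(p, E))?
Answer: Rational(9245, 132) ≈ 70.038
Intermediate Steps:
Function('x')(p, E) = Add(Mul(-1, E), Mul(-1, p)) (Function('x')(p, E) = Mul(-1, Add(p, E)) = Mul(-1, Add(E, p)) = Add(Mul(-1, E), Mul(-1, p)))
Function('j')(k) = Mul(4, k)
H = Rational(1325, 132) (H = Add(Mul(7, Pow(-154, -1)), Mul(242, Pow(Mul(4, Add(Mul(-1, -5), Mul(-1, -1))), -1))) = Add(Mul(7, Rational(-1, 154)), Mul(242, Pow(Mul(4, Add(5, 1)), -1))) = Add(Rational(-1, 22), Mul(242, Pow(Mul(4, 6), -1))) = Add(Rational(-1, 22), Mul(242, Pow(24, -1))) = Add(Rational(-1, 22), Mul(242, Rational(1, 24))) = Add(Rational(-1, 22), Rational(121, 12)) = Rational(1325, 132) ≈ 10.038)
Add(60, H) = Add(60, Rational(1325, 132)) = Rational(9245, 132)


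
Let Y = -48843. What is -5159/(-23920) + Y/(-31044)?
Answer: 8515901/4760080 ≈ 1.7890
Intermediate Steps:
-5159/(-23920) + Y/(-31044) = -5159/(-23920) - 48843/(-31044) = -5159*(-1/23920) - 48843*(-1/31044) = 5159/23920 + 16281/10348 = 8515901/4760080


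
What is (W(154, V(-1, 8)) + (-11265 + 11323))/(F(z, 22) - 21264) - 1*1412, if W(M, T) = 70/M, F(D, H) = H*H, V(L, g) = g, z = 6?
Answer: -322755603/228580 ≈ -1412.0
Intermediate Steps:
F(D, H) = H²
(W(154, V(-1, 8)) + (-11265 + 11323))/(F(z, 22) - 21264) - 1*1412 = (70/154 + (-11265 + 11323))/(22² - 21264) - 1*1412 = (70*(1/154) + 58)/(484 - 21264) - 1412 = (5/11 + 58)/(-20780) - 1412 = (643/11)*(-1/20780) - 1412 = -643/228580 - 1412 = -322755603/228580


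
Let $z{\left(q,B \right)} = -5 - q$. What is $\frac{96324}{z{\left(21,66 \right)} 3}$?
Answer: $- \frac{16054}{13} \approx -1234.9$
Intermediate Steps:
$\frac{96324}{z{\left(21,66 \right)} 3} = \frac{96324}{\left(-5 - 21\right) 3} = \frac{96324}{\left(-26\right) 3} = \frac{96324}{-78} = 96324 \left(- \frac{1}{78}\right) = - \frac{16054}{13}$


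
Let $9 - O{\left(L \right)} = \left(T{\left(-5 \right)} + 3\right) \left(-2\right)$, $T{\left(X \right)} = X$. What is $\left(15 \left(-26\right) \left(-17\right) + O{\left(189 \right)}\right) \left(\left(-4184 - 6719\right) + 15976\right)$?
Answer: $33659355$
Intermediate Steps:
$O{\left(L \right)} = 5$ ($O{\left(L \right)} = 9 - \left(-5 + 3\right) \left(-2\right) = 9 - \left(-2\right) \left(-2\right) = 9 - 4 = 5$)
$\left(15 \left(-26\right) \left(-17\right) + O{\left(189 \right)}\right) \left(\left(-4184 - 6719\right) + 15976\right) = \left(15 \left(-26\right) \left(-17\right) + 5\right) \left(\left(-4184 - 6719\right) + 15976\right) = \left(\left(-390\right) \left(-17\right) + 5\right) \left(-10903 + 15976\right) = \left(6630 + 5\right) 5073 = 6635 \cdot 5073 = 33659355$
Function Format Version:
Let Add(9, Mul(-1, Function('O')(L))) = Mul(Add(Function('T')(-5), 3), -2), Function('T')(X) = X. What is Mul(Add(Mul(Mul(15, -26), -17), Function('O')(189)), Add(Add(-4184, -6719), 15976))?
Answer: 33659355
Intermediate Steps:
Function('O')(L) = 5 (Function('O')(L) = Add(9, Mul(-1, Mul(Add(-5, 3), -2))) = Add(9, Mul(-1, Mul(-2, -2))) = Add(9, Mul(-1, 4)) = Add(9, -4) = 5)
Mul(Add(Mul(Mul(15, -26), -17), Function('O')(189)), Add(Add(-4184, -6719), 15976)) = Mul(Add(Mul(Mul(15, -26), -17), 5), Add(Add(-4184, -6719), 15976)) = Mul(Add(Mul(-390, -17), 5), Add(-10903, 15976)) = Mul(Add(6630, 5), 5073) = Mul(6635, 5073) = 33659355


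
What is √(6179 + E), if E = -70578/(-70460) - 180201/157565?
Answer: √7615755639845611450790/1110202990 ≈ 78.606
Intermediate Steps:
E = -157633989/1110202990 (E = -70578*(-1/70460) - 180201*1/157565 = 35289/35230 - 180201/157565 = -157633989/1110202990 ≈ -0.14199)
√(6179 + E) = √(6179 - 157633989/1110202990) = √(6859786641221/1110202990) = √7615755639845611450790/1110202990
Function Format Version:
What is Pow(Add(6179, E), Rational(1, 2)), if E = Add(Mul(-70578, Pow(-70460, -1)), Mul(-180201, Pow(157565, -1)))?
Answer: Mul(Rational(1, 1110202990), Pow(7615755639845611450790, Rational(1, 2))) ≈ 78.606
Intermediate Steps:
E = Rational(-157633989, 1110202990) (E = Add(Mul(-70578, Rational(-1, 70460)), Mul(-180201, Rational(1, 157565))) = Add(Rational(35289, 35230), Rational(-180201, 157565)) = Rational(-157633989, 1110202990) ≈ -0.14199)
Pow(Add(6179, E), Rational(1, 2)) = Pow(Add(6179, Rational(-157633989, 1110202990)), Rational(1, 2)) = Pow(Rational(6859786641221, 1110202990), Rational(1, 2)) = Mul(Rational(1, 1110202990), Pow(7615755639845611450790, Rational(1, 2)))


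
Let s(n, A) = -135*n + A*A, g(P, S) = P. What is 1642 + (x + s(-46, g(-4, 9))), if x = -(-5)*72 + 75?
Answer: 8303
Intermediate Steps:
s(n, A) = A² - 135*n (s(n, A) = -135*n + A² = A² - 135*n)
x = 435 (x = -5*(-72) + 75 = 360 + 75 = 435)
1642 + (x + s(-46, g(-4, 9))) = 1642 + (435 + ((-4)² - 135*(-46))) = 1642 + (435 + (16 + 6210)) = 1642 + (435 + 6226) = 1642 + 6661 = 8303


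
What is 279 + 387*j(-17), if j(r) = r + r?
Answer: -12879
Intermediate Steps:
j(r) = 2*r
279 + 387*j(-17) = 279 + 387*(2*(-17)) = 279 + 387*(-34) = 279 - 13158 = -12879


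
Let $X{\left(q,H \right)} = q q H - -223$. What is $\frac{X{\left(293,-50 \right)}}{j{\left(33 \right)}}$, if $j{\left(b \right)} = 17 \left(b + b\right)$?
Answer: $- \frac{4292227}{1122} \approx -3825.5$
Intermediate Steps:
$X{\left(q,H \right)} = 223 + H q^{2}$ ($X{\left(q,H \right)} = q^{2} H + 223 = H q^{2} + 223 = 223 + H q^{2}$)
$j{\left(b \right)} = 34 b$ ($j{\left(b \right)} = 17 \cdot 2 b = 34 b$)
$\frac{X{\left(293,-50 \right)}}{j{\left(33 \right)}} = \frac{223 - 50 \cdot 293^{2}}{34 \cdot 33} = \frac{223 - 4292450}{1122} = \left(223 - 4292450\right) \frac{1}{1122} = \left(-4292227\right) \frac{1}{1122} = - \frac{4292227}{1122}$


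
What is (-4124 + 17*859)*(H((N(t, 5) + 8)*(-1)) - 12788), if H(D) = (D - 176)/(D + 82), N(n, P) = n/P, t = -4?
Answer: -25063818906/187 ≈ -1.3403e+8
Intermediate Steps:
H(D) = (-176 + D)/(82 + D)
(-4124 + 17*859)*(H((N(t, 5) + 8)*(-1)) - 12788) = (-4124 + 17*859)*((-176 + (-4/5 + 8)*(-1))/(82 + (-4/5 + 8)*(-1)) - 12788) = (-4124 + 14603)*((-176 + (-4*1/5 + 8)*(-1))/(82 + (-4*1/5 + 8)*(-1)) - 12788) = 10479*((-176 + (-4/5 + 8)*(-1))/(82 + (-4/5 + 8)*(-1)) - 12788) = 10479*((-176 + (36/5)*(-1))/(82 + (36/5)*(-1)) - 12788) = 10479*((-176 - 36/5)/(82 - 36/5) - 12788) = 10479*(-916/5/(374/5) - 12788) = 10479*((5/374)*(-916/5) - 12788) = 10479*(-458/187 - 12788) = 10479*(-2391814/187) = -25063818906/187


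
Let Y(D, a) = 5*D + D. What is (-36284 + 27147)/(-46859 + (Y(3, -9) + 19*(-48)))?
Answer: 9137/47753 ≈ 0.19134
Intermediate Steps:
Y(D, a) = 6*D
(-36284 + 27147)/(-46859 + (Y(3, -9) + 19*(-48))) = (-36284 + 27147)/(-46859 + (6*3 + 19*(-48))) = -9137/(-46859 + (18 - 912)) = -9137/(-46859 - 894) = -9137/(-47753) = -9137*(-1/47753) = 9137/47753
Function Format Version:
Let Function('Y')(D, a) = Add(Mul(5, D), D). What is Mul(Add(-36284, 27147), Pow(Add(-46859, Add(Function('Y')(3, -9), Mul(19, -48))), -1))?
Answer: Rational(9137, 47753) ≈ 0.19134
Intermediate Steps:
Function('Y')(D, a) = Mul(6, D)
Mul(Add(-36284, 27147), Pow(Add(-46859, Add(Function('Y')(3, -9), Mul(19, -48))), -1)) = Mul(Add(-36284, 27147), Pow(Add(-46859, Add(Mul(6, 3), Mul(19, -48))), -1)) = Mul(-9137, Pow(Add(-46859, Add(18, -912)), -1)) = Mul(-9137, Pow(Add(-46859, -894), -1)) = Mul(-9137, Pow(-47753, -1)) = Mul(-9137, Rational(-1, 47753)) = Rational(9137, 47753)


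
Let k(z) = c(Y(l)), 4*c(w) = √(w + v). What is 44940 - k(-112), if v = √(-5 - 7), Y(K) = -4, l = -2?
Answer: 44940 - √(-4 + 2*I*√3)/4 ≈ 44940.0 - 0.53885*I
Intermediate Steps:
v = 2*I*√3 (v = √(-12) = 2*I*√3 ≈ 3.4641*I)
c(w) = √(w + 2*I*√3)/4
k(z) = √(-4 + 2*I*√3)/4
44940 - k(-112) = 44940 - √(-4 + 2*I*√3)/4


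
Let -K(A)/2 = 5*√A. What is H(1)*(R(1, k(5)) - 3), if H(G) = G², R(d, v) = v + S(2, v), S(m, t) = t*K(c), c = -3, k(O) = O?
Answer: 2 - 50*I*√3 ≈ 2.0 - 86.603*I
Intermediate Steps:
K(A) = -10*√A
S(m, t) = -10*I*t*√3 (S(m, t) = t*(-10*I*√3) = -10*I*t*√3)
R(d, v) = v - 10*I*v*√3
H(1)*(R(1, k(5)) - 3) = 1²*(5*(1 - 10*I*√3) - 3) = 1*((5 - 50*I*√3) - 3) = 1*(2 - 50*I*√3) = 2 - 50*I*√3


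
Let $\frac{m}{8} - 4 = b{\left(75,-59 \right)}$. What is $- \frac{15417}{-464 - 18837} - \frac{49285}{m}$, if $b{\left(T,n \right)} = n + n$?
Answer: $\frac{965310089}{17602512} \approx 54.839$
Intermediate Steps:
$b{\left(T,n \right)} = 2 n$
$m = -912$ ($m = 32 + 8 \cdot 2 \left(-59\right) = 32 + 8 \left(-118\right) = 32 - 944 = -912$)
$- \frac{15417}{-464 - 18837} - \frac{49285}{m} = - \frac{15417}{-464 - 18837} - \frac{49285}{-912} = - \frac{15417}{-19301} - - \frac{49285}{912} = \left(-15417\right) \left(- \frac{1}{19301}\right) + \frac{49285}{912} = \frac{15417}{19301} + \frac{49285}{912} = \frac{965310089}{17602512}$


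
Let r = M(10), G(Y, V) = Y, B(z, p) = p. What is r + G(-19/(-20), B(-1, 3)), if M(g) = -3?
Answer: -41/20 ≈ -2.0500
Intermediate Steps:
r = -3
r + G(-19/(-20), B(-1, 3)) = -3 - 19/(-20) = -3 - 19*(-1/20) = -3 + 19/20 = -41/20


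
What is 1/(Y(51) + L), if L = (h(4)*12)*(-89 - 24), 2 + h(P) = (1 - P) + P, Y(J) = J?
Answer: 1/1407 ≈ 0.00071073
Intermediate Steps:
h(P) = -1 (h(P) = -2 + ((1 - P) + P) = -2 + 1 = -1)
L = 1356 (L = (-1*12)*(-89 - 24) = -12*(-113) = 1356)
1/(Y(51) + L) = 1/(51 + 1356) = 1/1407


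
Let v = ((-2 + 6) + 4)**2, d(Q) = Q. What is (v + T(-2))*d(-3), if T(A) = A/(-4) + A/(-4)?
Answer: -195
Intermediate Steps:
T(A) = -A/2 (T(A) = A*(-1/4) + A*(-1/4) = -A/4 - A/4 = -A/2)
v = 64 (v = (4 + 4)**2 = 8**2 = 64)
(v + T(-2))*d(-3) = (64 - 1/2*(-2))*(-3) = (64 + 1)*(-3) = 65*(-3) = -195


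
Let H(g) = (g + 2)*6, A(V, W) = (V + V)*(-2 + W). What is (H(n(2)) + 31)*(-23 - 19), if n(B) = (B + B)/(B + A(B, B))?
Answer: -2310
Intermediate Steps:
A(V, W) = 2*V*(-2 + W) (A(V, W) = (2*V)*(-2 + W) = 2*V*(-2 + W))
n(B) = 2*B/(B + 2*B*(-2 + B)) (n(B) = (B + B)/(B + 2*B*(-2 + B)) = (2*B)/(B + 2*B*(-2 + B)) = 2*B/(B + 2*B*(-2 + B)))
H(g) = 12 + 6*g (H(g) = (2 + g)*6 = 12 + 6*g)
(H(n(2)) + 31)*(-23 - 19) = ((12 + 6*(2/(-3 + 2*2))) + 31)*(-23 - 19) = ((12 + 6*(2/(-3 + 4))) + 31)*(-42) = ((12 + 6*(2/1)) + 31)*(-42) = ((12 + 6*(2*1)) + 31)*(-42) = ((12 + 6*2) + 31)*(-42) = ((12 + 12) + 31)*(-42) = (24 + 31)*(-42) = 55*(-42) = -2310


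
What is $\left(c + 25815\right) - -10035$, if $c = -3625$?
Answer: $32225$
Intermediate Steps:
$\left(c + 25815\right) - -10035 = \left(-3625 + 25815\right) - -10035 = 22190 + \left(-1706 + 11741\right) = 22190 + 10035 = 32225$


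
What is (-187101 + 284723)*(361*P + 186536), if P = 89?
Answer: 21346514630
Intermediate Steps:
(-187101 + 284723)*(361*P + 186536) = (-187101 + 284723)*(361*89 + 186536) = 97622*(32129 + 186536) = 97622*218665 = 21346514630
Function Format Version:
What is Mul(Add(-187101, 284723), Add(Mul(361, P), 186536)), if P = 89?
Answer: 21346514630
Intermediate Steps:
Mul(Add(-187101, 284723), Add(Mul(361, P), 186536)) = Mul(Add(-187101, 284723), Add(Mul(361, 89), 186536)) = Mul(97622, Add(32129, 186536)) = Mul(97622, 218665) = 21346514630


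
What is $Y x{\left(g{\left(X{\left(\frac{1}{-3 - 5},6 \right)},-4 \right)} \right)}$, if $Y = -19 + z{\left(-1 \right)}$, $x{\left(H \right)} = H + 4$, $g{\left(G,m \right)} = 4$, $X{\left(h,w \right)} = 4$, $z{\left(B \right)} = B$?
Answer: $-160$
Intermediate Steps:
$x{\left(H \right)} = 4 + H$
$Y = -20$ ($Y = -19 - 1 = -20$)
$Y x{\left(g{\left(X{\left(\frac{1}{-3 - 5},6 \right)},-4 \right)} \right)} = - 20 \left(4 + 4\right) = \left(-20\right) 8 = -160$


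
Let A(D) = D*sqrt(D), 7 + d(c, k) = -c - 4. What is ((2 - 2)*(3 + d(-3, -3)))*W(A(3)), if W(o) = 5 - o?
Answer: 0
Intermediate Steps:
d(c, k) = -11 - c (d(c, k) = -7 + (-c - 4) = -7 + (-4 - c) = -11 - c)
A(D) = D**(3/2)
((2 - 2)*(3 + d(-3, -3)))*W(A(3)) = ((2 - 2)*(3 + (-11 - 1*(-3))))*(5 - 3**(3/2)) = (0*(3 + (-11 + 3)))*(5 - 3*sqrt(3)) = (0*(3 - 8))*(5 - 3*sqrt(3)) = (0*(-5))*(5 - 3*sqrt(3)) = 0*(5 - 3*sqrt(3)) = 0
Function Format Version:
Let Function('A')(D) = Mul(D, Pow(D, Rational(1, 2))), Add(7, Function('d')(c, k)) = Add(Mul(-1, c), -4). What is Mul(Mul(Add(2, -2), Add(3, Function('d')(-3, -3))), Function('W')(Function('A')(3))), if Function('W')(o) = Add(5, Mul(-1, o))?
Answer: 0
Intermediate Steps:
Function('d')(c, k) = Add(-11, Mul(-1, c)) (Function('d')(c, k) = Add(-7, Add(Mul(-1, c), -4)) = Add(-7, Add(-4, Mul(-1, c))) = Add(-11, Mul(-1, c)))
Function('A')(D) = Pow(D, Rational(3, 2))
Mul(Mul(Add(2, -2), Add(3, Function('d')(-3, -3))), Function('W')(Function('A')(3))) = Mul(Mul(Add(2, -2), Add(3, Add(-11, Mul(-1, -3)))), Add(5, Mul(-1, Pow(3, Rational(3, 2))))) = Mul(Mul(0, Add(3, Add(-11, 3))), Add(5, Mul(-1, Mul(3, Pow(3, Rational(1, 2)))))) = Mul(Mul(0, Add(3, -8)), Add(5, Mul(-3, Pow(3, Rational(1, 2))))) = Mul(Mul(0, -5), Add(5, Mul(-3, Pow(3, Rational(1, 2))))) = Mul(0, Add(5, Mul(-3, Pow(3, Rational(1, 2))))) = 0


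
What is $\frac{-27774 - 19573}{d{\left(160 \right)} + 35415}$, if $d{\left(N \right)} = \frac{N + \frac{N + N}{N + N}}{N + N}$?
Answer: $- \frac{15151040}{11332961} \approx -1.3369$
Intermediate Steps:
$d{\left(N \right)} = \frac{1 + N}{2 N}$ ($d{\left(N \right)} = \frac{N + \frac{2 N}{2 N}}{2 N} = \left(N + 2 N \frac{1}{2 N}\right) \frac{1}{2 N} = \left(N + 1\right) \frac{1}{2 N} = \left(1 + N\right) \frac{1}{2 N} = \frac{1 + N}{2 N}$)
$\frac{-27774 - 19573}{d{\left(160 \right)} + 35415} = \frac{-27774 - 19573}{\frac{1 + 160}{2 \cdot 160} + 35415} = - \frac{47347}{\frac{1}{2} \cdot \frac{1}{160} \cdot 161 + 35415} = - \frac{47347}{\frac{161}{320} + 35415} = - \frac{47347}{\frac{11332961}{320}} = \left(-47347\right) \frac{320}{11332961} = - \frac{15151040}{11332961}$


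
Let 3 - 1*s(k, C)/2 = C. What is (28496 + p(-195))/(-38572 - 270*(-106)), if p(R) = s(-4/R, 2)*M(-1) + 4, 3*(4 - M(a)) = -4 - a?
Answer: -14255/4976 ≈ -2.8647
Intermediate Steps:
s(k, C) = 6 - 2*C
M(a) = 16/3 + a/3 (M(a) = 4 - (-4 - a)/3 = 4 + (4/3 + a/3) = 16/3 + a/3)
p(R) = 14 (p(R) = (6 - 2*2)*(16/3 + (⅓)*(-1)) + 4 = (6 - 4)*(16/3 - ⅓) + 4 = 2*5 + 4 = 10 + 4 = 14)
(28496 + p(-195))/(-38572 - 270*(-106)) = (28496 + 14)/(-38572 - 270*(-106)) = 28510/(-38572 + 28620) = 28510/(-9952) = 28510*(-1/9952) = -14255/4976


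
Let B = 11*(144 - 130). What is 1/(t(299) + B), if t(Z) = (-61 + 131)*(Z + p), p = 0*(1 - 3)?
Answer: 1/21084 ≈ 4.7429e-5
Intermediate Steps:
p = 0 (p = 0*(-2) = 0)
B = 154 (B = 11*14 = 154)
t(Z) = 70*Z (t(Z) = (-61 + 131)*(Z + 0) = 70*Z)
1/(t(299) + B) = 1/(70*299 + 154) = 1/(20930 + 154) = 1/21084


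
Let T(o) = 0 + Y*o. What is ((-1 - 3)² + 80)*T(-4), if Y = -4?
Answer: 1536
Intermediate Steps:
T(o) = -4*o (T(o) = 0 - 4*o = -4*o)
((-1 - 3)² + 80)*T(-4) = ((-1 - 3)² + 80)*(-4*(-4)) = ((-4)² + 80)*16 = (16 + 80)*16 = 96*16 = 1536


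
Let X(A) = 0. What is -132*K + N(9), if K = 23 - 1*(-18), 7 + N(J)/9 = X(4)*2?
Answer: -5475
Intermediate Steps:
N(J) = -63 (N(J) = -63 + 9*(0*2) = -63 + 9*0 = -63 + 0 = -63)
K = 41 (K = 23 + 18 = 41)
-132*K + N(9) = -132*41 - 63 = -5412 - 63 = -5475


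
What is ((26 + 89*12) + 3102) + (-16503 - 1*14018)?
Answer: -26325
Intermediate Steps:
((26 + 89*12) + 3102) + (-16503 - 1*14018) = ((26 + 1068) + 3102) + (-16503 - 14018) = (1094 + 3102) - 30521 = 4196 - 30521 = -26325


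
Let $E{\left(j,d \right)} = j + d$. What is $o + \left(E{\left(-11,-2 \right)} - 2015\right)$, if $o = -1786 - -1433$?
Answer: $-2381$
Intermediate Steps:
$E{\left(j,d \right)} = d + j$
$o = -353$ ($o = -1786 + 1433 = -353$)
$o + \left(E{\left(-11,-2 \right)} - 2015\right) = -353 - 2028 = -2381$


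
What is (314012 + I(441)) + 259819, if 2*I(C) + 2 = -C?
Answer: 1147219/2 ≈ 5.7361e+5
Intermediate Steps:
I(C) = -1 - C/2 (I(C) = -1 + (-C)/2 = -1 - C/2)
(314012 + I(441)) + 259819 = (314012 + (-1 - 1/2*441)) + 259819 = (314012 + (-1 - 441/2)) + 259819 = (314012 - 443/2) + 259819 = 627581/2 + 259819 = 1147219/2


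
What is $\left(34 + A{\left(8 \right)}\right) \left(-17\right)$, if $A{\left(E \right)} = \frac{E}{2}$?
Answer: $-646$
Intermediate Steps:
$A{\left(E \right)} = \frac{E}{2}$ ($A{\left(E \right)} = E \frac{1}{2} = \frac{E}{2}$)
$\left(34 + A{\left(8 \right)}\right) \left(-17\right) = \left(34 + \frac{1}{2} \cdot 8\right) \left(-17\right) = \left(34 + 4\right) \left(-17\right) = 38 \left(-17\right) = -646$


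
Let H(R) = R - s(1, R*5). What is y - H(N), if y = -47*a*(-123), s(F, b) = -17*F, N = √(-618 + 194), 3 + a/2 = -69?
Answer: -832481 - 2*I*√106 ≈ -8.3248e+5 - 20.591*I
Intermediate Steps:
a = -144 (a = -6 + 2*(-69) = -6 - 138 = -144)
N = 2*I*√106 (N = √(-424) = 2*I*√106 ≈ 20.591*I)
H(R) = 17 + R (H(R) = R - (-17) = R - 1*(-17) = R + 17 = 17 + R)
y = -832464 (y = -47*(-144)*(-123) = 6768*(-123) = -832464)
y - H(N) = -832464 - (17 + 2*I*√106) = -832464 + (-17 - 2*I*√106) = -832481 - 2*I*√106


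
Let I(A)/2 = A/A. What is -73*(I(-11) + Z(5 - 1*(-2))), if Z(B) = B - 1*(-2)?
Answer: -803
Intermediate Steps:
I(A) = 2 (I(A) = 2*(A/A) = 2*1 = 2)
Z(B) = 2 + B (Z(B) = B + 2 = 2 + B)
-73*(I(-11) + Z(5 - 1*(-2))) = -73*(2 + (2 + (5 - 1*(-2)))) = -73*(2 + (2 + (5 + 2))) = -73*(2 + (2 + 7)) = -73*(2 + 9) = -73*11 = -803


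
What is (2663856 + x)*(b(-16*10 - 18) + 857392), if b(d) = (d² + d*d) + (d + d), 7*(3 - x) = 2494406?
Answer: 14866924093228/7 ≈ 2.1238e+12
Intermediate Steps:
x = -2494385/7 (x = 3 - ⅐*2494406 = 3 - 2494406/7 = -2494385/7 ≈ -3.5634e+5)
b(d) = 2*d + 2*d² (b(d) = (d² + d²) + 2*d = 2*d² + 2*d = 2*d + 2*d²)
(2663856 + x)*(b(-16*10 - 18) + 857392) = (2663856 - 2494385/7)*(2*(-16*10 - 18)*(1 + (-16*10 - 18)) + 857392) = 16152607*(2*(-160 - 18)*(1 + (-160 - 18)) + 857392)/7 = 16152607*(2*(-178)*(1 - 178) + 857392)/7 = 16152607*(2*(-178)*(-177) + 857392)/7 = 16152607*(63012 + 857392)/7 = (16152607/7)*920404 = 14866924093228/7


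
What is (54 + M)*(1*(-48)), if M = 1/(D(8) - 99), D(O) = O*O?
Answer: -90672/35 ≈ -2590.6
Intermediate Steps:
D(O) = O**2
M = -1/35 (M = 1/(8**2 - 99) = 1/(64 - 99) = 1/(-35) = -1/35 ≈ -0.028571)
(54 + M)*(1*(-48)) = (54 - 1/35)*(1*(-48)) = (1889/35)*(-48) = -90672/35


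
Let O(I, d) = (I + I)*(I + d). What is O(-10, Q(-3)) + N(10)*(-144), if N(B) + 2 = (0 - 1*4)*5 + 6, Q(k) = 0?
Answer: 2504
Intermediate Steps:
O(I, d) = 2*I*(I + d) (O(I, d) = (2*I)*(I + d) = 2*I*(I + d))
N(B) = -16 (N(B) = -2 + ((0 - 1*4)*5 + 6) = -2 + ((0 - 4)*5 + 6) = -2 + (-4*5 + 6) = -2 + (-20 + 6) = -2 - 14 = -16)
O(-10, Q(-3)) + N(10)*(-144) = 2*(-10)*(-10 + 0) - 16*(-144) = 2*(-10)*(-10) + 2304 = 200 + 2304 = 2504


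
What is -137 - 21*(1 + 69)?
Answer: -1607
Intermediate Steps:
-137 - 21*(1 + 69) = -137 - 21*70 = -137 - 1470 = -1607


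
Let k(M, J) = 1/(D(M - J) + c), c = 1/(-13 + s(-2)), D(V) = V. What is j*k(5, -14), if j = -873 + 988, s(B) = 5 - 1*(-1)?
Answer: 805/132 ≈ 6.0985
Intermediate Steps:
s(B) = 6 (s(B) = 5 + 1 = 6)
j = 115
c = -1/7 (c = 1/(-13 + 6) = 1/(-7) = -1/7 ≈ -0.14286)
k(M, J) = 1/(-1/7 + M - J) (k(M, J) = 1/((M - J) - 1/7) = 1/(-1/7 + M - J))
j*k(5, -14) = 115*(7/(-1 - 7*(-14) + 7*5)) = 115*(7/(-1 + 98 + 35)) = 115*(7/132) = 805/132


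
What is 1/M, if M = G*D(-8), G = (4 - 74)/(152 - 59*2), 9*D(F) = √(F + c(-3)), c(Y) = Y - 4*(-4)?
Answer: -153*√5/175 ≈ -1.9550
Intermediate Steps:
c(Y) = 16 + Y (c(Y) = Y + 16 = 16 + Y)
D(F) = √(13 + F)/9 (D(F) = √(F + (16 - 3))/9 = √(F + 13)/9 = √(13 + F)/9)
G = -35/17 (G = -70/(152 - 118) = -70/34 = -70*1/34 = -35/17 ≈ -2.0588)
M = -35*√5/153 (M = -35*√(13 - 8)/153 = -35*√5/153 ≈ -0.51152)
1/M = 1/(-35*√5/153) = -153*√5/175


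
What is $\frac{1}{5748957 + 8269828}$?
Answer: $\frac{1}{14018785} \approx 7.1333 \cdot 10^{-8}$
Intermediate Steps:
$\frac{1}{5748957 + 8269828} = \frac{1}{14018785}$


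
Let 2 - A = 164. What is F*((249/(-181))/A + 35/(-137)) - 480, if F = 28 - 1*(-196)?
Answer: -358409648/669519 ≈ -535.32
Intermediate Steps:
A = -162 (A = 2 - 1*164 = 2 - 164 = -162)
F = 224 (F = 28 + 196 = 224)
F*((249/(-181))/A + 35/(-137)) - 480 = 224*((249/(-181))/(-162) + 35/(-137)) - 480 = 224*((249*(-1/181))*(-1/162) + 35*(-1/137)) - 480 = 224*(-249/181*(-1/162) - 35/137) - 480 = 224*(83/9774 - 35/137) - 480 = 224*(-330719/1339038) - 480 = -37040528/669519 - 480 = -358409648/669519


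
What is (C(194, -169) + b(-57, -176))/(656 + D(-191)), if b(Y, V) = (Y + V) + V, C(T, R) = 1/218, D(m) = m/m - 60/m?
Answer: -17029751/27369246 ≈ -0.62222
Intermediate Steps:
D(m) = 1 - 60/m
C(T, R) = 1/218
b(Y, V) = Y + 2*V (b(Y, V) = (V + Y) + V = Y + 2*V)
(C(194, -169) + b(-57, -176))/(656 + D(-191)) = (1/218 + (-57 + 2*(-176)))/(656 + (-60 - 191)/(-191)) = (1/218 + (-57 - 352))/(656 - 1/191*(-251)) = (1/218 - 409)/(656 + 251/191) = -89161/(218*125547/191) = -89161/218*191/125547 = -17029751/27369246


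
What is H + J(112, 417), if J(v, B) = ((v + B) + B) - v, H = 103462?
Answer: 104296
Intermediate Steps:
J(v, B) = 2*B (J(v, B) = ((B + v) + B) - v = (v + 2*B) - v = 2*B)
H + J(112, 417) = 103462 + 2*417 = 103462 + 834 = 104296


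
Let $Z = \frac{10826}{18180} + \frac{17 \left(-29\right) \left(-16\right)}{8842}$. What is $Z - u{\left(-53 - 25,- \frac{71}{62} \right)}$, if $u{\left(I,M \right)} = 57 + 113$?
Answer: $- \frac{6771989467}{40186890} \approx -168.51$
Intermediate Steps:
$u{\left(I,M \right)} = 170$
$Z = \frac{59781833}{40186890}$ ($Z = 10826 \cdot \frac{1}{18180} + \left(-493\right) \left(-16\right) \frac{1}{8842} = \frac{5413}{9090} + 7888 \cdot \frac{1}{8842} = \frac{5413}{9090} + \frac{3944}{4421} = \frac{59781833}{40186890} \approx 1.4876$)
$Z - u{\left(-53 - 25,- \frac{71}{62} \right)} = \frac{59781833}{40186890} - 170 = - \frac{6771989467}{40186890}$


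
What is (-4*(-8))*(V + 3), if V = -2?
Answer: 32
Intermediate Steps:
(-4*(-8))*(V + 3) = (-4*(-8))*(-2 + 3) = 32*1 = 32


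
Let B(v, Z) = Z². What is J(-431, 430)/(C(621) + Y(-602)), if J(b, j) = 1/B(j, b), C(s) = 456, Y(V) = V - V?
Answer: 1/84707016 ≈ 1.1805e-8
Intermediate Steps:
Y(V) = 0
J(b, j) = b⁻² (J(b, j) = 1/(b²) = b⁻²)
J(-431, 430)/(C(621) + Y(-602)) = 1/((-431)²*(456 + 0)) = (1/185761)/456 = (1/185761)*(1/456) = 1/84707016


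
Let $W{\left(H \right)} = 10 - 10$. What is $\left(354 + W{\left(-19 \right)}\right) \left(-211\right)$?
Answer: $-74694$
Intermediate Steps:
$W{\left(H \right)} = 0$
$\left(354 + W{\left(-19 \right)}\right) \left(-211\right) = \left(354 + 0\right) \left(-211\right) = 354 \left(-211\right) = -74694$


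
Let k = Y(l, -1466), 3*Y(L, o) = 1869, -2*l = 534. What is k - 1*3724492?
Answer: -3723869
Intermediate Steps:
l = -267 (l = -½*534 = -267)
Y(L, o) = 623 (Y(L, o) = (⅓)*1869 = 623)
k = 623
k - 1*3724492 = 623 - 1*3724492 = 623 - 3724492 = -3723869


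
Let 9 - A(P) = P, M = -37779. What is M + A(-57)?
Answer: -37713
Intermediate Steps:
A(P) = 9 - P
M + A(-57) = -37779 + (9 - 1*(-57)) = -37779 + (9 + 57) = -37779 + 66 = -37713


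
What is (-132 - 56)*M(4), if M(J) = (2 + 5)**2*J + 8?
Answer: -38352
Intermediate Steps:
M(J) = 8 + 49*J (M(J) = 7**2*J + 8 = 49*J + 8 = 8 + 49*J)
(-132 - 56)*M(4) = (-132 - 56)*(8 + 49*4) = -188*(8 + 196) = -188*204 = -38352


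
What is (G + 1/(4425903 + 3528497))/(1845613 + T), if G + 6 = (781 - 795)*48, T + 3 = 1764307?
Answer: -5393083199/28714723784800 ≈ -0.00018782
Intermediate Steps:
T = 1764304 (T = -3 + 1764307 = 1764304)
G = -678 (G = -6 + (781 - 795)*48 = -6 - 14*48 = -6 - 672 = -678)
(G + 1/(4425903 + 3528497))/(1845613 + T) = (-678 + 1/(4425903 + 3528497))/(1845613 + 1764304) = (-678 + 1/7954400)/3609917 = (-678 + 1/7954400)*(1/3609917) = -5393083199/7954400*1/3609917 = -5393083199/28714723784800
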